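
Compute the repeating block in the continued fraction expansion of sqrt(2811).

Write x_i = (sqrt(2811) + m_i)/d_i with (m_0, d_0) = (0, 1). a_0 = floor(sqrt(2811)) = 53, since 53^2 = 2809 <= 2811 < 2916 = 54^2.
Iterate m_{i+1} = d_i*a_i - m_i, d_{i+1} = (2811 - m_{i+1}^2)/d_i, a_{i+1} = floor((a_0 + m_{i+1})/d_{i+1}):
  m_1 = 1*53 - 0 = 53, d_1 = (2811 - 53^2)/1 = 2/1 = 2, a_1 = floor((53 + 53)/2) = 53.
  m_2 = 2*53 - 53 = 53, d_2 = (2811 - 53^2)/2 = 2/2 = 1, a_2 = floor((53 + 53)/1) = 106.
  m_3 = 1*106 - 53 = 53, d_3 = (2811 - 53^2)/1 = 2/1 = 2: (m_3, d_3) = (m_1, d_1) = (53, 2), so from here the quotients repeat a_1, a_2; the period length is 2.
Hence the expansion of sqrt(2811) is a_0 = 53 followed by the repeating block 53, 106 (period 2).

[53; (53, 106)]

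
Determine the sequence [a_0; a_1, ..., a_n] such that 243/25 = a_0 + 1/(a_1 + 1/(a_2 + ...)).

Run the Euclidean algorithm on 243 and 25; the successive quotients are the partial quotients a_0, a_1, ... (each step inverts the fractional part left over by the previous one):
  243 = 9*25 + 18, so a_0 = 9.
  25 = 1*18 + 7, so a_1 = 1.
  18 = 2*7 + 4, so a_2 = 2.
  7 = 1*4 + 3, so a_3 = 1.
  4 = 1*3 + 1, so a_4 = 1.
  3 = 3*1 + 0, so a_5 = 3.
The remainder reaches 0 after 6 divisions, so the expansion has 6 partial quotients, read off in order.

[9; 1, 2, 1, 1, 3]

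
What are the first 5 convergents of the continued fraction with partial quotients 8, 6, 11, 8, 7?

8/1, 49/6, 547/67, 4425/542, 31522/3861

Using the convergent recurrence p_i = a_i*p_{i-1} + p_{i-2}, q_i = a_i*q_{i-1} + q_{i-2} with p_{-2}=0, p_{-1}=1, q_{-2}=1, q_{-1}=0:
  i=0: a_0=8, p_0 = 8*1 + 0 = 8, q_0 = 8*0 + 1 = 1.
  i=1: a_1=6, p_1 = 6*8 + 1 = 49, q_1 = 6*1 + 0 = 6.
  i=2: a_2=11, p_2 = 11*49 + 8 = 547, q_2 = 11*6 + 1 = 67.
  i=3: a_3=8, p_3 = 8*547 + 49 = 4425, q_3 = 8*67 + 6 = 542.
  i=4: a_4=7, p_4 = 7*4425 + 547 = 31522, q_4 = 7*542 + 67 = 3861.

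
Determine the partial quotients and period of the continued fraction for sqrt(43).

[6; (1, 1, 3, 1, 5, 1, 3, 1, 1, 12)]

Write x_i = (sqrt(43) + m_i)/d_i with (m_0, d_0) = (0, 1). a_0 = floor(sqrt(43)) = 6, since 6^2 = 36 <= 43 < 49 = 7^2.
Iterate m_{i+1} = d_i*a_i - m_i, d_{i+1} = (43 - m_{i+1}^2)/d_i, a_{i+1} = floor((a_0 + m_{i+1})/d_{i+1}):
  m_1 = 1*6 - 0 = 6, d_1 = (43 - 6^2)/1 = 7/1 = 7, a_1 = floor((6 + 6)/7) = 1.
  m_2 = 7*1 - 6 = 1, d_2 = (43 - 1^2)/7 = 42/7 = 6, a_2 = floor((6 + 1)/6) = 1.
  m_3 = 6*1 - 1 = 5, d_3 = (43 - 5^2)/6 = 18/6 = 3, a_3 = floor((6 + 5)/3) = 3.
  m_4 = 3*3 - 5 = 4, d_4 = (43 - 4^2)/3 = 27/3 = 9, a_4 = floor((6 + 4)/9) = 1.
  m_5 = 9*1 - 4 = 5, d_5 = (43 - 5^2)/9 = 18/9 = 2, a_5 = floor((6 + 5)/2) = 5.
  m_6 = 2*5 - 5 = 5, d_6 = (43 - 5^2)/2 = 18/2 = 9, a_6 = floor((6 + 5)/9) = 1.
  m_7 = 9*1 - 5 = 4, d_7 = (43 - 4^2)/9 = 27/9 = 3, a_7 = floor((6 + 4)/3) = 3.
  m_8 = 3*3 - 4 = 5, d_8 = (43 - 5^2)/3 = 18/3 = 6, a_8 = floor((6 + 5)/6) = 1.
  m_9 = 6*1 - 5 = 1, d_9 = (43 - 1^2)/6 = 42/6 = 7, a_9 = floor((6 + 1)/7) = 1.
  m_10 = 7*1 - 1 = 6, d_10 = (43 - 6^2)/7 = 7/7 = 1, a_10 = floor((6 + 6)/1) = 12.
  m_11 = 1*12 - 6 = 6, d_11 = (43 - 6^2)/1 = 7/1 = 7: (m_11, d_11) = (m_1, d_1) = (6, 7), so from here the quotients repeat a_1, ..., a_10; the period length is 10.
Hence the expansion of sqrt(43) is a_0 = 6 followed by the repeating block 1, 1, 3, 1, 5, 1, 3, 1, 1, 12 (period 10).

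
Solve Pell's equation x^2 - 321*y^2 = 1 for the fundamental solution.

(x, y) = (215, 12)

First expand sqrt(321) as a continued fraction. With x_i = (sqrt(321) + m_i)/d_i and (m_0, d_0) = (0, 1): a_0 = floor(sqrt(321)) = 17, since 17^2 = 289 <= 321 < 324 = 18^2.
Iterate m_{i+1} = d_i*a_i - m_i, d_{i+1} = (321 - m_{i+1}^2)/d_i, a_{i+1} = floor((a_0 + m_{i+1})/d_{i+1}):
  m_1 = 1*17 - 0 = 17, d_1 = (321 - 17^2)/1 = 32/1 = 32, a_1 = floor((17 + 17)/32) = 1.
  m_2 = 32*1 - 17 = 15, d_2 = (321 - 15^2)/32 = 96/32 = 3, a_2 = floor((17 + 15)/3) = 10.
  m_3 = 3*10 - 15 = 15, d_3 = (321 - 15^2)/3 = 96/3 = 32, a_3 = floor((17 + 15)/32) = 1.
  m_4 = 32*1 - 15 = 17, d_4 = (321 - 17^2)/32 = 32/32 = 1, a_4 = floor((17 + 17)/1) = 34.
  m_5 = 1*34 - 17 = 17, d_5 = (321 - 17^2)/1 = 32/1 = 32: (m_5, d_5) = (m_1, d_1) = (17, 32), so from here the quotients repeat a_1, ..., a_4; the period length is 4.
So sqrt(321) = [17; (1, 10, 1, 34)] with period length k = 4.
k is even, so the fundamental solution of x^2 - 321y^2 = 1 is (p_{k-1}, q_{k-1}) = (p_3, q_3); compute convergents through index 3.
Convergents (p_i = a_i*p_{i-1} + p_{i-2}, q_i = a_i*q_{i-1} + q_{i-2} with p_{-2}=0, p_{-1}=1, q_{-2}=1, q_{-1}=0):
  i=0: a_0=17, p_0 = 17*1 + 0 = 17, q_0 = 17*0 + 1 = 1.
  i=1: a_1=1, p_1 = 1*17 + 1 = 18, q_1 = 1*1 + 0 = 1.
  i=2: a_2=10, p_2 = 10*18 + 17 = 197, q_2 = 10*1 + 1 = 11.
  i=3: a_3=1, p_3 = 1*197 + 18 = 215, q_3 = 1*11 + 1 = 12.
Check: 215^2 - 321*12^2 = 46225 - 46224 = 1, so (x, y) = (215, 12) solves the equation, and by the theorem it is the least positive solution.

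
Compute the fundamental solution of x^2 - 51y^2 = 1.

First expand sqrt(51) as a continued fraction. With x_i = (sqrt(51) + m_i)/d_i and (m_0, d_0) = (0, 1): a_0 = floor(sqrt(51)) = 7, since 7^2 = 49 <= 51 < 64 = 8^2.
Iterate m_{i+1} = d_i*a_i - m_i, d_{i+1} = (51 - m_{i+1}^2)/d_i, a_{i+1} = floor((a_0 + m_{i+1})/d_{i+1}):
  m_1 = 1*7 - 0 = 7, d_1 = (51 - 7^2)/1 = 2/1 = 2, a_1 = floor((7 + 7)/2) = 7.
  m_2 = 2*7 - 7 = 7, d_2 = (51 - 7^2)/2 = 2/2 = 1, a_2 = floor((7 + 7)/1) = 14.
  m_3 = 1*14 - 7 = 7, d_3 = (51 - 7^2)/1 = 2/1 = 2: (m_3, d_3) = (m_1, d_1) = (7, 2), so from here the quotients repeat a_1, a_2; the period length is 2.
So sqrt(51) = [7; (7, 14)] with period length k = 2.
k is even, so the fundamental solution of x^2 - 51y^2 = 1 is (p_{k-1}, q_{k-1}) = (p_1, q_1); compute convergents through index 1.
Convergents (p_i = a_i*p_{i-1} + p_{i-2}, q_i = a_i*q_{i-1} + q_{i-2} with p_{-2}=0, p_{-1}=1, q_{-2}=1, q_{-1}=0):
  i=0: a_0=7, p_0 = 7*1 + 0 = 7, q_0 = 7*0 + 1 = 1.
  i=1: a_1=7, p_1 = 7*7 + 1 = 50, q_1 = 7*1 + 0 = 7.
Check: 50^2 - 51*7^2 = 2500 - 2499 = 1, so (x, y) = (50, 7) solves the equation, and by the theorem it is the least positive solution.

(x, y) = (50, 7)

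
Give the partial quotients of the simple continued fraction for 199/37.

[5; 2, 1, 1, 1, 4]

Run the Euclidean algorithm on 199 and 37; the successive quotients are the partial quotients a_0, a_1, ... (each step inverts the fractional part left over by the previous one):
  199 = 5*37 + 14, so a_0 = 5.
  37 = 2*14 + 9, so a_1 = 2.
  14 = 1*9 + 5, so a_2 = 1.
  9 = 1*5 + 4, so a_3 = 1.
  5 = 1*4 + 1, so a_4 = 1.
  4 = 4*1 + 0, so a_5 = 4.
The remainder reaches 0 after 6 divisions, so the expansion has 6 partial quotients, read off in order.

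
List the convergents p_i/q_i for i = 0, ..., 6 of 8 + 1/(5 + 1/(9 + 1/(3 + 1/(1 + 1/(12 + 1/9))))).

Using the convergent recurrence p_i = a_i*p_{i-1} + p_{i-2}, q_i = a_i*q_{i-1} + q_{i-2} with p_{-2}=0, p_{-1}=1, q_{-2}=1, q_{-1}=0:
  i=0: a_0=8, p_0 = 8*1 + 0 = 8, q_0 = 8*0 + 1 = 1.
  i=1: a_1=5, p_1 = 5*8 + 1 = 41, q_1 = 5*1 + 0 = 5.
  i=2: a_2=9, p_2 = 9*41 + 8 = 377, q_2 = 9*5 + 1 = 46.
  i=3: a_3=3, p_3 = 3*377 + 41 = 1172, q_3 = 3*46 + 5 = 143.
  i=4: a_4=1, p_4 = 1*1172 + 377 = 1549, q_4 = 1*143 + 46 = 189.
  i=5: a_5=12, p_5 = 12*1549 + 1172 = 19760, q_5 = 12*189 + 143 = 2411.
  i=6: a_6=9, p_6 = 9*19760 + 1549 = 179389, q_6 = 9*2411 + 189 = 21888.

8/1, 41/5, 377/46, 1172/143, 1549/189, 19760/2411, 179389/21888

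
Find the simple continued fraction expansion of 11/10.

[1; 10]

Run the Euclidean algorithm on 11 and 10; the successive quotients are the partial quotients a_0, a_1, ... (each step inverts the fractional part left over by the previous one):
  11 = 1*10 + 1, so a_0 = 1.
  10 = 10*1 + 0, so a_1 = 10.
The remainder reaches 0 after 2 divisions, so the expansion has 2 partial quotients, read off in order.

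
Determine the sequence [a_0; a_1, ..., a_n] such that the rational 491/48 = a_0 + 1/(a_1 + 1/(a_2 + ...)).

[10; 4, 2, 1, 3]

Run the Euclidean algorithm on 491 and 48; the successive quotients are the partial quotients a_0, a_1, ... (each step inverts the fractional part left over by the previous one):
  491 = 10*48 + 11, so a_0 = 10.
  48 = 4*11 + 4, so a_1 = 4.
  11 = 2*4 + 3, so a_2 = 2.
  4 = 1*3 + 1, so a_3 = 1.
  3 = 3*1 + 0, so a_4 = 3.
The remainder reaches 0 after 5 divisions, so the expansion has 5 partial quotients, read off in order.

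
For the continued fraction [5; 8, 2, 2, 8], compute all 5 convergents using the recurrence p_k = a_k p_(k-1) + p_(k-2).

5/1, 41/8, 87/17, 215/42, 1807/353

Using the convergent recurrence p_i = a_i*p_{i-1} + p_{i-2}, q_i = a_i*q_{i-1} + q_{i-2} with p_{-2}=0, p_{-1}=1, q_{-2}=1, q_{-1}=0:
  i=0: a_0=5, p_0 = 5*1 + 0 = 5, q_0 = 5*0 + 1 = 1.
  i=1: a_1=8, p_1 = 8*5 + 1 = 41, q_1 = 8*1 + 0 = 8.
  i=2: a_2=2, p_2 = 2*41 + 5 = 87, q_2 = 2*8 + 1 = 17.
  i=3: a_3=2, p_3 = 2*87 + 41 = 215, q_3 = 2*17 + 8 = 42.
  i=4: a_4=8, p_4 = 8*215 + 87 = 1807, q_4 = 8*42 + 17 = 353.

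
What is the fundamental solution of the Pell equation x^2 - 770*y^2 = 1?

(x, y) = (111, 4)

First expand sqrt(770) as a continued fraction. With x_i = (sqrt(770) + m_i)/d_i and (m_0, d_0) = (0, 1): a_0 = floor(sqrt(770)) = 27, since 27^2 = 729 <= 770 < 784 = 28^2.
Iterate m_{i+1} = d_i*a_i - m_i, d_{i+1} = (770 - m_{i+1}^2)/d_i, a_{i+1} = floor((a_0 + m_{i+1})/d_{i+1}):
  m_1 = 1*27 - 0 = 27, d_1 = (770 - 27^2)/1 = 41/1 = 41, a_1 = floor((27 + 27)/41) = 1.
  m_2 = 41*1 - 27 = 14, d_2 = (770 - 14^2)/41 = 574/41 = 14, a_2 = floor((27 + 14)/14) = 2.
  m_3 = 14*2 - 14 = 14, d_3 = (770 - 14^2)/14 = 574/14 = 41, a_3 = floor((27 + 14)/41) = 1.
  m_4 = 41*1 - 14 = 27, d_4 = (770 - 27^2)/41 = 41/41 = 1, a_4 = floor((27 + 27)/1) = 54.
  m_5 = 1*54 - 27 = 27, d_5 = (770 - 27^2)/1 = 41/1 = 41: (m_5, d_5) = (m_1, d_1) = (27, 41), so from here the quotients repeat a_1, ..., a_4; the period length is 4.
So sqrt(770) = [27; (1, 2, 1, 54)] with period length k = 4.
k is even, so the fundamental solution of x^2 - 770y^2 = 1 is (p_{k-1}, q_{k-1}) = (p_3, q_3); compute convergents through index 3.
Convergents (p_i = a_i*p_{i-1} + p_{i-2}, q_i = a_i*q_{i-1} + q_{i-2} with p_{-2}=0, p_{-1}=1, q_{-2}=1, q_{-1}=0):
  i=0: a_0=27, p_0 = 27*1 + 0 = 27, q_0 = 27*0 + 1 = 1.
  i=1: a_1=1, p_1 = 1*27 + 1 = 28, q_1 = 1*1 + 0 = 1.
  i=2: a_2=2, p_2 = 2*28 + 27 = 83, q_2 = 2*1 + 1 = 3.
  i=3: a_3=1, p_3 = 1*83 + 28 = 111, q_3 = 1*3 + 1 = 4.
Check: 111^2 - 770*4^2 = 12321 - 12320 = 1, so (x, y) = (111, 4) solves the equation, and by the theorem it is the least positive solution.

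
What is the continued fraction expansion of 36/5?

Run the Euclidean algorithm on 36 and 5; the successive quotients are the partial quotients a_0, a_1, ... (each step inverts the fractional part left over by the previous one):
  36 = 7*5 + 1, so a_0 = 7.
  5 = 5*1 + 0, so a_1 = 5.
The remainder reaches 0 after 2 divisions, so the expansion has 2 partial quotients, read off in order.

[7; 5]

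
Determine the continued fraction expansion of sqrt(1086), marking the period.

Write x_i = (sqrt(1086) + m_i)/d_i with (m_0, d_0) = (0, 1). a_0 = floor(sqrt(1086)) = 32, since 32^2 = 1024 <= 1086 < 1089 = 33^2.
Iterate m_{i+1} = d_i*a_i - m_i, d_{i+1} = (1086 - m_{i+1}^2)/d_i, a_{i+1} = floor((a_0 + m_{i+1})/d_{i+1}):
  m_1 = 1*32 - 0 = 32, d_1 = (1086 - 32^2)/1 = 62/1 = 62, a_1 = floor((32 + 32)/62) = 1.
  m_2 = 62*1 - 32 = 30, d_2 = (1086 - 30^2)/62 = 186/62 = 3, a_2 = floor((32 + 30)/3) = 20.
  m_3 = 3*20 - 30 = 30, d_3 = (1086 - 30^2)/3 = 186/3 = 62, a_3 = floor((32 + 30)/62) = 1.
  m_4 = 62*1 - 30 = 32, d_4 = (1086 - 32^2)/62 = 62/62 = 1, a_4 = floor((32 + 32)/1) = 64.
  m_5 = 1*64 - 32 = 32, d_5 = (1086 - 32^2)/1 = 62/1 = 62: (m_5, d_5) = (m_1, d_1) = (32, 62), so from here the quotients repeat a_1, ..., a_4; the period length is 4.
Hence the expansion of sqrt(1086) is a_0 = 32 followed by the repeating block 1, 20, 1, 64 (period 4).

[32; (1, 20, 1, 64)]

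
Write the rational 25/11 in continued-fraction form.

[2; 3, 1, 2]

Run the Euclidean algorithm on 25 and 11; the successive quotients are the partial quotients a_0, a_1, ... (each step inverts the fractional part left over by the previous one):
  25 = 2*11 + 3, so a_0 = 2.
  11 = 3*3 + 2, so a_1 = 3.
  3 = 1*2 + 1, so a_2 = 1.
  2 = 2*1 + 0, so a_3 = 2.
The remainder reaches 0 after 4 divisions, so the expansion has 4 partial quotients, read off in order.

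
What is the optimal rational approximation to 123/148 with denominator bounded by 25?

5/6

Expand x = 123/148 as a continued fraction with the Euclidean algorithm:
  123 = 0*148 + 123, so a_0 = 0.
  148 = 1*123 + 25, so a_1 = 1.
  123 = 4*25 + 23, so a_2 = 4.
  25 = 1*23 + 2, so a_3 = 1.
  23 = 11*2 + 1, so a_4 = 11.
  2 = 2*1 + 0, so a_5 = 2.
so x = [0; 1, 4, 1, 11, 2].
Convergents (p_i = a_i*p_{i-1} + p_{i-2}, q_i = a_i*q_{i-1} + q_{i-2} with p_{-2}=0, p_{-1}=1, q_{-2}=1, q_{-1}=0), until the denominator exceeds 25:
  i=0: a_0=0, p_0 = 0*1 + 0 = 0, q_0 = 0*0 + 1 = 1.
  i=1: a_1=1, p_1 = 1*0 + 1 = 1, q_1 = 1*1 + 0 = 1.
  i=2: a_2=4, p_2 = 4*1 + 0 = 4, q_2 = 4*1 + 1 = 5.
  i=3: a_3=1, p_3 = 1*4 + 1 = 5, q_3 = 1*5 + 1 = 6.
  i=4: a_4=11, p_4 = 11*5 + 4 = 59, q_4 = 11*6 + 5 = 71.
q_4 = 71 > 25, so the last convergent with denominator <= 25 is p_3/q_3 = 5/6.
The closest fraction with denominator <= 25 is either p_3/q_3 or the intermediate fraction (k*p_3 + p_2)/(k*q_3 + q_2) with the largest k >= 1 whose denominator stays <= 25; these approach x as k grows, and every other convergent or intermediate fraction in range is farther away.
Largest k: floor((25 - q_2)/q_3) = floor((25 - 5)/6) = 3.
That gives (3*5 + 4)/(3*6 + 5) = 19/23.
Compare the errors: |x - 5/6| = |123*6 - 5*148|/(148*6) = 2/888, and |x - 19/23| = |123*23 - 19*148|/(148*23) = 17/3404.
Cross-multiplying, 2*3404 = 6808 < 15096 = 17*888, so 2/888 is smaller: the convergent 5/6 is closer to x than 19/23.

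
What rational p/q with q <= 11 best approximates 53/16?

Expand x = 53/16 as a continued fraction with the Euclidean algorithm:
  53 = 3*16 + 5, so a_0 = 3.
  16 = 3*5 + 1, so a_1 = 3.
  5 = 5*1 + 0, so a_2 = 5.
so x = [3; 3, 5].
Convergents (p_i = a_i*p_{i-1} + p_{i-2}, q_i = a_i*q_{i-1} + q_{i-2} with p_{-2}=0, p_{-1}=1, q_{-2}=1, q_{-1}=0), until the denominator exceeds 11:
  i=0: a_0=3, p_0 = 3*1 + 0 = 3, q_0 = 3*0 + 1 = 1.
  i=1: a_1=3, p_1 = 3*3 + 1 = 10, q_1 = 3*1 + 0 = 3.
  i=2: a_2=5, p_2 = 5*10 + 3 = 53, q_2 = 5*3 + 1 = 16.
q_2 = 16 > 11, so the last convergent with denominator <= 11 is p_1/q_1 = 10/3.
The closest fraction with denominator <= 11 is either p_1/q_1 or the intermediate fraction (k*p_1 + p_0)/(k*q_1 + q_0) with the largest k >= 1 whose denominator stays <= 11; these approach x as k grows, and every other convergent or intermediate fraction in range is farther away.
Largest k: floor((11 - q_0)/q_1) = floor((11 - 1)/3) = 3.
That gives (3*10 + 3)/(3*3 + 1) = 33/10.
Compare the errors: |x - 10/3| = |53*3 - 10*16|/(16*3) = 1/48, and |x - 33/10| = |53*10 - 33*16|/(16*10) = 2/160.
Cross-multiplying, 2*48 = 96 < 160 = 1*160, so 2/160 is smaller: the intermediate fraction 33/10 is closer to x than 10/3.

33/10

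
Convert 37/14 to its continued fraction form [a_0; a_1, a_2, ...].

[2; 1, 1, 1, 4]

Run the Euclidean algorithm on 37 and 14; the successive quotients are the partial quotients a_0, a_1, ... (each step inverts the fractional part left over by the previous one):
  37 = 2*14 + 9, so a_0 = 2.
  14 = 1*9 + 5, so a_1 = 1.
  9 = 1*5 + 4, so a_2 = 1.
  5 = 1*4 + 1, so a_3 = 1.
  4 = 4*1 + 0, so a_4 = 4.
The remainder reaches 0 after 5 divisions, so the expansion has 5 partial quotients, read off in order.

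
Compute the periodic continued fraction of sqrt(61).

Write x_i = (sqrt(61) + m_i)/d_i with (m_0, d_0) = (0, 1). a_0 = floor(sqrt(61)) = 7, since 7^2 = 49 <= 61 < 64 = 8^2.
Iterate m_{i+1} = d_i*a_i - m_i, d_{i+1} = (61 - m_{i+1}^2)/d_i, a_{i+1} = floor((a_0 + m_{i+1})/d_{i+1}):
  m_1 = 1*7 - 0 = 7, d_1 = (61 - 7^2)/1 = 12/1 = 12, a_1 = floor((7 + 7)/12) = 1.
  m_2 = 12*1 - 7 = 5, d_2 = (61 - 5^2)/12 = 36/12 = 3, a_2 = floor((7 + 5)/3) = 4.
  m_3 = 3*4 - 5 = 7, d_3 = (61 - 7^2)/3 = 12/3 = 4, a_3 = floor((7 + 7)/4) = 3.
  m_4 = 4*3 - 7 = 5, d_4 = (61 - 5^2)/4 = 36/4 = 9, a_4 = floor((7 + 5)/9) = 1.
  m_5 = 9*1 - 5 = 4, d_5 = (61 - 4^2)/9 = 45/9 = 5, a_5 = floor((7 + 4)/5) = 2.
  m_6 = 5*2 - 4 = 6, d_6 = (61 - 6^2)/5 = 25/5 = 5, a_6 = floor((7 + 6)/5) = 2.
  m_7 = 5*2 - 6 = 4, d_7 = (61 - 4^2)/5 = 45/5 = 9, a_7 = floor((7 + 4)/9) = 1.
  m_8 = 9*1 - 4 = 5, d_8 = (61 - 5^2)/9 = 36/9 = 4, a_8 = floor((7 + 5)/4) = 3.
  m_9 = 4*3 - 5 = 7, d_9 = (61 - 7^2)/4 = 12/4 = 3, a_9 = floor((7 + 7)/3) = 4.
  m_10 = 3*4 - 7 = 5, d_10 = (61 - 5^2)/3 = 36/3 = 12, a_10 = floor((7 + 5)/12) = 1.
  m_11 = 12*1 - 5 = 7, d_11 = (61 - 7^2)/12 = 12/12 = 1, a_11 = floor((7 + 7)/1) = 14.
  m_12 = 1*14 - 7 = 7, d_12 = (61 - 7^2)/1 = 12/1 = 12: (m_12, d_12) = (m_1, d_1) = (7, 12), so from here the quotients repeat a_1, ..., a_11; the period length is 11.
Hence the expansion of sqrt(61) is a_0 = 7 followed by the repeating block 1, 4, 3, 1, 2, 2, 1, 3, 4, 1, 14 (period 11).

[7; (1, 4, 3, 1, 2, 2, 1, 3, 4, 1, 14)]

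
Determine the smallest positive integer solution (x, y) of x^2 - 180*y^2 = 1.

First expand sqrt(180) as a continued fraction. With x_i = (sqrt(180) + m_i)/d_i and (m_0, d_0) = (0, 1): a_0 = floor(sqrt(180)) = 13, since 13^2 = 169 <= 180 < 196 = 14^2.
Iterate m_{i+1} = d_i*a_i - m_i, d_{i+1} = (180 - m_{i+1}^2)/d_i, a_{i+1} = floor((a_0 + m_{i+1})/d_{i+1}):
  m_1 = 1*13 - 0 = 13, d_1 = (180 - 13^2)/1 = 11/1 = 11, a_1 = floor((13 + 13)/11) = 2.
  m_2 = 11*2 - 13 = 9, d_2 = (180 - 9^2)/11 = 99/11 = 9, a_2 = floor((13 + 9)/9) = 2.
  m_3 = 9*2 - 9 = 9, d_3 = (180 - 9^2)/9 = 99/9 = 11, a_3 = floor((13 + 9)/11) = 2.
  m_4 = 11*2 - 9 = 13, d_4 = (180 - 13^2)/11 = 11/11 = 1, a_4 = floor((13 + 13)/1) = 26.
  m_5 = 1*26 - 13 = 13, d_5 = (180 - 13^2)/1 = 11/1 = 11: (m_5, d_5) = (m_1, d_1) = (13, 11), so from here the quotients repeat a_1, ..., a_4; the period length is 4.
So sqrt(180) = [13; (2, 2, 2, 26)] with period length k = 4.
k is even, so the fundamental solution of x^2 - 180y^2 = 1 is (p_{k-1}, q_{k-1}) = (p_3, q_3); compute convergents through index 3.
Convergents (p_i = a_i*p_{i-1} + p_{i-2}, q_i = a_i*q_{i-1} + q_{i-2} with p_{-2}=0, p_{-1}=1, q_{-2}=1, q_{-1}=0):
  i=0: a_0=13, p_0 = 13*1 + 0 = 13, q_0 = 13*0 + 1 = 1.
  i=1: a_1=2, p_1 = 2*13 + 1 = 27, q_1 = 2*1 + 0 = 2.
  i=2: a_2=2, p_2 = 2*27 + 13 = 67, q_2 = 2*2 + 1 = 5.
  i=3: a_3=2, p_3 = 2*67 + 27 = 161, q_3 = 2*5 + 2 = 12.
Check: 161^2 - 180*12^2 = 25921 - 25920 = 1, so (x, y) = (161, 12) solves the equation, and by the theorem it is the least positive solution.

(x, y) = (161, 12)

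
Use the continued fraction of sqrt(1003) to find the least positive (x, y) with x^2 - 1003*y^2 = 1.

First expand sqrt(1003) as a continued fraction. With x_i = (sqrt(1003) + m_i)/d_i and (m_0, d_0) = (0, 1): a_0 = floor(sqrt(1003)) = 31, since 31^2 = 961 <= 1003 < 1024 = 32^2.
Iterate m_{i+1} = d_i*a_i - m_i, d_{i+1} = (1003 - m_{i+1}^2)/d_i, a_{i+1} = floor((a_0 + m_{i+1})/d_{i+1}):
  m_1 = 1*31 - 0 = 31, d_1 = (1003 - 31^2)/1 = 42/1 = 42, a_1 = floor((31 + 31)/42) = 1.
  m_2 = 42*1 - 31 = 11, d_2 = (1003 - 11^2)/42 = 882/42 = 21, a_2 = floor((31 + 11)/21) = 2.
  m_3 = 21*2 - 11 = 31, d_3 = (1003 - 31^2)/21 = 42/21 = 2, a_3 = floor((31 + 31)/2) = 31.
  m_4 = 2*31 - 31 = 31, d_4 = (1003 - 31^2)/2 = 42/2 = 21, a_4 = floor((31 + 31)/21) = 2.
  m_5 = 21*2 - 31 = 11, d_5 = (1003 - 11^2)/21 = 882/21 = 42, a_5 = floor((31 + 11)/42) = 1.
  m_6 = 42*1 - 11 = 31, d_6 = (1003 - 31^2)/42 = 42/42 = 1, a_6 = floor((31 + 31)/1) = 62.
  m_7 = 1*62 - 31 = 31, d_7 = (1003 - 31^2)/1 = 42/1 = 42: (m_7, d_7) = (m_1, d_1) = (31, 42), so from here the quotients repeat a_1, ..., a_6; the period length is 6.
So sqrt(1003) = [31; (1, 2, 31, 2, 1, 62)] with period length k = 6.
k is even, so the fundamental solution of x^2 - 1003y^2 = 1 is (p_{k-1}, q_{k-1}) = (p_5, q_5); compute convergents through index 5.
Convergents (p_i = a_i*p_{i-1} + p_{i-2}, q_i = a_i*q_{i-1} + q_{i-2} with p_{-2}=0, p_{-1}=1, q_{-2}=1, q_{-1}=0):
  i=0: a_0=31, p_0 = 31*1 + 0 = 31, q_0 = 31*0 + 1 = 1.
  i=1: a_1=1, p_1 = 1*31 + 1 = 32, q_1 = 1*1 + 0 = 1.
  i=2: a_2=2, p_2 = 2*32 + 31 = 95, q_2 = 2*1 + 1 = 3.
  i=3: a_3=31, p_3 = 31*95 + 32 = 2977, q_3 = 31*3 + 1 = 94.
  i=4: a_4=2, p_4 = 2*2977 + 95 = 6049, q_4 = 2*94 + 3 = 191.
  i=5: a_5=1, p_5 = 1*6049 + 2977 = 9026, q_5 = 1*191 + 94 = 285.
Check: 9026^2 - 1003*285^2 = 81468676 - 81468675 = 1, so (x, y) = (9026, 285) solves the equation, and by the theorem it is the least positive solution.

(x, y) = (9026, 285)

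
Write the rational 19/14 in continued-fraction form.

Run the Euclidean algorithm on 19 and 14; the successive quotients are the partial quotients a_0, a_1, ... (each step inverts the fractional part left over by the previous one):
  19 = 1*14 + 5, so a_0 = 1.
  14 = 2*5 + 4, so a_1 = 2.
  5 = 1*4 + 1, so a_2 = 1.
  4 = 4*1 + 0, so a_3 = 4.
The remainder reaches 0 after 4 divisions, so the expansion has 4 partial quotients, read off in order.

[1; 2, 1, 4]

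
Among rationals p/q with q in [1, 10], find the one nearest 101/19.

Expand x = 101/19 as a continued fraction with the Euclidean algorithm:
  101 = 5*19 + 6, so a_0 = 5.
  19 = 3*6 + 1, so a_1 = 3.
  6 = 6*1 + 0, so a_2 = 6.
so x = [5; 3, 6].
Convergents (p_i = a_i*p_{i-1} + p_{i-2}, q_i = a_i*q_{i-1} + q_{i-2} with p_{-2}=0, p_{-1}=1, q_{-2}=1, q_{-1}=0), until the denominator exceeds 10:
  i=0: a_0=5, p_0 = 5*1 + 0 = 5, q_0 = 5*0 + 1 = 1.
  i=1: a_1=3, p_1 = 3*5 + 1 = 16, q_1 = 3*1 + 0 = 3.
  i=2: a_2=6, p_2 = 6*16 + 5 = 101, q_2 = 6*3 + 1 = 19.
q_2 = 19 > 10, so the last convergent with denominator <= 10 is p_1/q_1 = 16/3.
The closest fraction with denominator <= 10 is either p_1/q_1 or the intermediate fraction (k*p_1 + p_0)/(k*q_1 + q_0) with the largest k >= 1 whose denominator stays <= 10; these approach x as k grows, and every other convergent or intermediate fraction in range is farther away.
Largest k: floor((10 - q_0)/q_1) = floor((10 - 1)/3) = 3.
That gives (3*16 + 5)/(3*3 + 1) = 53/10.
Compare the errors: |x - 16/3| = |101*3 - 16*19|/(19*3) = 1/57, and |x - 53/10| = |101*10 - 53*19|/(19*10) = 3/190.
Cross-multiplying, 3*57 = 171 < 190 = 1*190, so 3/190 is smaller: the intermediate fraction 53/10 is closer to x than 16/3.

53/10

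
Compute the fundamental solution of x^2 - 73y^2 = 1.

(x, y) = (2281249, 267000)

First expand sqrt(73) as a continued fraction. With x_i = (sqrt(73) + m_i)/d_i and (m_0, d_0) = (0, 1): a_0 = floor(sqrt(73)) = 8, since 8^2 = 64 <= 73 < 81 = 9^2.
Iterate m_{i+1} = d_i*a_i - m_i, d_{i+1} = (73 - m_{i+1}^2)/d_i, a_{i+1} = floor((a_0 + m_{i+1})/d_{i+1}):
  m_1 = 1*8 - 0 = 8, d_1 = (73 - 8^2)/1 = 9/1 = 9, a_1 = floor((8 + 8)/9) = 1.
  m_2 = 9*1 - 8 = 1, d_2 = (73 - 1^2)/9 = 72/9 = 8, a_2 = floor((8 + 1)/8) = 1.
  m_3 = 8*1 - 1 = 7, d_3 = (73 - 7^2)/8 = 24/8 = 3, a_3 = floor((8 + 7)/3) = 5.
  m_4 = 3*5 - 7 = 8, d_4 = (73 - 8^2)/3 = 9/3 = 3, a_4 = floor((8 + 8)/3) = 5.
  m_5 = 3*5 - 8 = 7, d_5 = (73 - 7^2)/3 = 24/3 = 8, a_5 = floor((8 + 7)/8) = 1.
  m_6 = 8*1 - 7 = 1, d_6 = (73 - 1^2)/8 = 72/8 = 9, a_6 = floor((8 + 1)/9) = 1.
  m_7 = 9*1 - 1 = 8, d_7 = (73 - 8^2)/9 = 9/9 = 1, a_7 = floor((8 + 8)/1) = 16.
  m_8 = 1*16 - 8 = 8, d_8 = (73 - 8^2)/1 = 9/1 = 9: (m_8, d_8) = (m_1, d_1) = (8, 9), so from here the quotients repeat a_1, ..., a_7; the period length is 7.
So sqrt(73) = [8; (1, 1, 5, 5, 1, 1, 16)] with period length k = 7.
k is odd, so (p_{k-1}, q_{k-1}) only solves x^2 - 73y^2 = -1 and the fundamental solution of x^2 - 73y^2 = 1 is (p_{2k-1}, q_{2k-1}) = (p_13, q_13); compute convergents through index 13, running through the period twice.
Convergents (p_i = a_i*p_{i-1} + p_{i-2}, q_i = a_i*q_{i-1} + q_{i-2} with p_{-2}=0, p_{-1}=1, q_{-2}=1, q_{-1}=0):
  i=0: a_0=8, p_0 = 8*1 + 0 = 8, q_0 = 8*0 + 1 = 1.
  i=1: a_1=1, p_1 = 1*8 + 1 = 9, q_1 = 1*1 + 0 = 1.
  i=2: a_2=1, p_2 = 1*9 + 8 = 17, q_2 = 1*1 + 1 = 2.
  i=3: a_3=5, p_3 = 5*17 + 9 = 94, q_3 = 5*2 + 1 = 11.
  i=4: a_4=5, p_4 = 5*94 + 17 = 487, q_4 = 5*11 + 2 = 57.
  i=5: a_5=1, p_5 = 1*487 + 94 = 581, q_5 = 1*57 + 11 = 68.
  i=6: a_6=1, p_6 = 1*581 + 487 = 1068, q_6 = 1*68 + 57 = 125.
  i=7: a_7=16, p_7 = 16*1068 + 581 = 17669, q_7 = 16*125 + 68 = 2068.
  i=8: a_8=1, p_8 = 1*17669 + 1068 = 18737, q_8 = 1*2068 + 125 = 2193.
  i=9: a_9=1, p_9 = 1*18737 + 17669 = 36406, q_9 = 1*2193 + 2068 = 4261.
  i=10: a_10=5, p_10 = 5*36406 + 18737 = 200767, q_10 = 5*4261 + 2193 = 23498.
  i=11: a_11=5, p_11 = 5*200767 + 36406 = 1040241, q_11 = 5*23498 + 4261 = 121751.
  i=12: a_12=1, p_12 = 1*1040241 + 200767 = 1241008, q_12 = 1*121751 + 23498 = 145249.
  i=13: a_13=1, p_13 = 1*1241008 + 1040241 = 2281249, q_13 = 1*145249 + 121751 = 267000.
Indeed p_6^2 - 73*q_6^2 = 1140624 - 1140625 = -1, not +1.
Check: 2281249^2 - 73*267000^2 = 5204097000001 - 5204097000000 = 1, so (x, y) = (2281249, 267000) solves the equation, and by the theorem it is the least positive solution.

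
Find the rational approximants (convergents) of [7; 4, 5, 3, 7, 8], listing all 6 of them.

Using the convergent recurrence p_i = a_i*p_{i-1} + p_{i-2}, q_i = a_i*q_{i-1} + q_{i-2} with p_{-2}=0, p_{-1}=1, q_{-2}=1, q_{-1}=0:
  i=0: a_0=7, p_0 = 7*1 + 0 = 7, q_0 = 7*0 + 1 = 1.
  i=1: a_1=4, p_1 = 4*7 + 1 = 29, q_1 = 4*1 + 0 = 4.
  i=2: a_2=5, p_2 = 5*29 + 7 = 152, q_2 = 5*4 + 1 = 21.
  i=3: a_3=3, p_3 = 3*152 + 29 = 485, q_3 = 3*21 + 4 = 67.
  i=4: a_4=7, p_4 = 7*485 + 152 = 3547, q_4 = 7*67 + 21 = 490.
  i=5: a_5=8, p_5 = 8*3547 + 485 = 28861, q_5 = 8*490 + 67 = 3987.

7/1, 29/4, 152/21, 485/67, 3547/490, 28861/3987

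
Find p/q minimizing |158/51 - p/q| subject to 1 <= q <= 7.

Expand x = 158/51 as a continued fraction with the Euclidean algorithm:
  158 = 3*51 + 5, so a_0 = 3.
  51 = 10*5 + 1, so a_1 = 10.
  5 = 5*1 + 0, so a_2 = 5.
so x = [3; 10, 5].
Convergents (p_i = a_i*p_{i-1} + p_{i-2}, q_i = a_i*q_{i-1} + q_{i-2} with p_{-2}=0, p_{-1}=1, q_{-2}=1, q_{-1}=0), until the denominator exceeds 7:
  i=0: a_0=3, p_0 = 3*1 + 0 = 3, q_0 = 3*0 + 1 = 1.
  i=1: a_1=10, p_1 = 10*3 + 1 = 31, q_1 = 10*1 + 0 = 10.
q_1 = 10 > 7, so the last convergent with denominator <= 7 is p_0/q_0 = 3/1.
The closest fraction with denominator <= 7 is either p_0/q_0 or the intermediate fraction (k*p_0 + p_{-1})/(k*q_0 + q_{-1}) with the largest k >= 1 whose denominator stays <= 7; these approach x as k grows, and every other convergent or intermediate fraction in range is farther away.
Largest k: floor((7 - q_{-1})/q_0) = floor((7 - 0)/1) = 7 (using the seeds p_{-1} = 1, q_{-1} = 0).
That gives (7*3 + 1)/(7*1 + 0) = 22/7.
Compare the errors: |x - 3/1| = |158*1 - 3*51|/(51*1) = 5/51, and |x - 22/7| = |158*7 - 22*51|/(51*7) = 16/357.
Cross-multiplying, 16*51 = 816 < 1785 = 5*357, so 16/357 is smaller: the intermediate fraction 22/7 is closer to x than 3/1.

22/7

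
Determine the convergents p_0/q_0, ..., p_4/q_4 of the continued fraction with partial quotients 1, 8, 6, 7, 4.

Using the convergent recurrence p_i = a_i*p_{i-1} + p_{i-2}, q_i = a_i*q_{i-1} + q_{i-2} with p_{-2}=0, p_{-1}=1, q_{-2}=1, q_{-1}=0:
  i=0: a_0=1, p_0 = 1*1 + 0 = 1, q_0 = 1*0 + 1 = 1.
  i=1: a_1=8, p_1 = 8*1 + 1 = 9, q_1 = 8*1 + 0 = 8.
  i=2: a_2=6, p_2 = 6*9 + 1 = 55, q_2 = 6*8 + 1 = 49.
  i=3: a_3=7, p_3 = 7*55 + 9 = 394, q_3 = 7*49 + 8 = 351.
  i=4: a_4=4, p_4 = 4*394 + 55 = 1631, q_4 = 4*351 + 49 = 1453.

1/1, 9/8, 55/49, 394/351, 1631/1453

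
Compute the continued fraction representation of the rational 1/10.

Run the Euclidean algorithm on 1 and 10; the successive quotients are the partial quotients a_0, a_1, ... (each step inverts the fractional part left over by the previous one):
  1 = 0*10 + 1, so a_0 = 0.
  10 = 10*1 + 0, so a_1 = 10.
The remainder reaches 0 after 2 divisions, so the expansion has 2 partial quotients, read off in order.

[0; 10]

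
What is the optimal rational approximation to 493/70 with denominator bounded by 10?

Expand x = 493/70 as a continued fraction with the Euclidean algorithm:
  493 = 7*70 + 3, so a_0 = 7.
  70 = 23*3 + 1, so a_1 = 23.
  3 = 3*1 + 0, so a_2 = 3.
so x = [7; 23, 3].
Convergents (p_i = a_i*p_{i-1} + p_{i-2}, q_i = a_i*q_{i-1} + q_{i-2} with p_{-2}=0, p_{-1}=1, q_{-2}=1, q_{-1}=0), until the denominator exceeds 10:
  i=0: a_0=7, p_0 = 7*1 + 0 = 7, q_0 = 7*0 + 1 = 1.
  i=1: a_1=23, p_1 = 23*7 + 1 = 162, q_1 = 23*1 + 0 = 23.
q_1 = 23 > 10, so the last convergent with denominator <= 10 is p_0/q_0 = 7/1.
The closest fraction with denominator <= 10 is either p_0/q_0 or the intermediate fraction (k*p_0 + p_{-1})/(k*q_0 + q_{-1}) with the largest k >= 1 whose denominator stays <= 10; these approach x as k grows, and every other convergent or intermediate fraction in range is farther away.
Largest k: floor((10 - q_{-1})/q_0) = floor((10 - 0)/1) = 10 (using the seeds p_{-1} = 1, q_{-1} = 0).
That gives (10*7 + 1)/(10*1 + 0) = 71/10.
Compare the errors: |x - 7/1| = |493*1 - 7*70|/(70*1) = 3/70, and |x - 71/10| = |493*10 - 71*70|/(70*10) = 40/700.
Cross-multiplying, 3*700 = 2100 < 2800 = 40*70, so 3/70 is smaller: the convergent 7/1 is closer to x than 71/10.

7/1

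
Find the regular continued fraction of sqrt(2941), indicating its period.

[54; (4, 3, 26, 1, 4, 4, 1, 26, 3, 4, 108)]

Write x_i = (sqrt(2941) + m_i)/d_i with (m_0, d_0) = (0, 1). a_0 = floor(sqrt(2941)) = 54, since 54^2 = 2916 <= 2941 < 3025 = 55^2.
Iterate m_{i+1} = d_i*a_i - m_i, d_{i+1} = (2941 - m_{i+1}^2)/d_i, a_{i+1} = floor((a_0 + m_{i+1})/d_{i+1}):
  m_1 = 1*54 - 0 = 54, d_1 = (2941 - 54^2)/1 = 25/1 = 25, a_1 = floor((54 + 54)/25) = 4.
  m_2 = 25*4 - 54 = 46, d_2 = (2941 - 46^2)/25 = 825/25 = 33, a_2 = floor((54 + 46)/33) = 3.
  m_3 = 33*3 - 46 = 53, d_3 = (2941 - 53^2)/33 = 132/33 = 4, a_3 = floor((54 + 53)/4) = 26.
  m_4 = 4*26 - 53 = 51, d_4 = (2941 - 51^2)/4 = 340/4 = 85, a_4 = floor((54 + 51)/85) = 1.
  m_5 = 85*1 - 51 = 34, d_5 = (2941 - 34^2)/85 = 1785/85 = 21, a_5 = floor((54 + 34)/21) = 4.
  m_6 = 21*4 - 34 = 50, d_6 = (2941 - 50^2)/21 = 441/21 = 21, a_6 = floor((54 + 50)/21) = 4.
  m_7 = 21*4 - 50 = 34, d_7 = (2941 - 34^2)/21 = 1785/21 = 85, a_7 = floor((54 + 34)/85) = 1.
  m_8 = 85*1 - 34 = 51, d_8 = (2941 - 51^2)/85 = 340/85 = 4, a_8 = floor((54 + 51)/4) = 26.
  m_9 = 4*26 - 51 = 53, d_9 = (2941 - 53^2)/4 = 132/4 = 33, a_9 = floor((54 + 53)/33) = 3.
  m_10 = 33*3 - 53 = 46, d_10 = (2941 - 46^2)/33 = 825/33 = 25, a_10 = floor((54 + 46)/25) = 4.
  m_11 = 25*4 - 46 = 54, d_11 = (2941 - 54^2)/25 = 25/25 = 1, a_11 = floor((54 + 54)/1) = 108.
  m_12 = 1*108 - 54 = 54, d_12 = (2941 - 54^2)/1 = 25/1 = 25: (m_12, d_12) = (m_1, d_1) = (54, 25), so from here the quotients repeat a_1, ..., a_11; the period length is 11.
Hence the expansion of sqrt(2941) is a_0 = 54 followed by the repeating block 4, 3, 26, 1, 4, 4, 1, 26, 3, 4, 108 (period 11).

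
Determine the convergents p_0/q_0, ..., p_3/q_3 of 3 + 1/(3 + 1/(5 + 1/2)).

3/1, 10/3, 53/16, 116/35

Using the convergent recurrence p_i = a_i*p_{i-1} + p_{i-2}, q_i = a_i*q_{i-1} + q_{i-2} with p_{-2}=0, p_{-1}=1, q_{-2}=1, q_{-1}=0:
  i=0: a_0=3, p_0 = 3*1 + 0 = 3, q_0 = 3*0 + 1 = 1.
  i=1: a_1=3, p_1 = 3*3 + 1 = 10, q_1 = 3*1 + 0 = 3.
  i=2: a_2=5, p_2 = 5*10 + 3 = 53, q_2 = 5*3 + 1 = 16.
  i=3: a_3=2, p_3 = 2*53 + 10 = 116, q_3 = 2*16 + 3 = 35.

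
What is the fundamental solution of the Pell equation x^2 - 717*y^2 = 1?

(x, y) = (6998399, 261360)

First expand sqrt(717) as a continued fraction. With x_i = (sqrt(717) + m_i)/d_i and (m_0, d_0) = (0, 1): a_0 = floor(sqrt(717)) = 26, since 26^2 = 676 <= 717 < 729 = 27^2.
Iterate m_{i+1} = d_i*a_i - m_i, d_{i+1} = (717 - m_{i+1}^2)/d_i, a_{i+1} = floor((a_0 + m_{i+1})/d_{i+1}):
  m_1 = 1*26 - 0 = 26, d_1 = (717 - 26^2)/1 = 41/1 = 41, a_1 = floor((26 + 26)/41) = 1.
  m_2 = 41*1 - 26 = 15, d_2 = (717 - 15^2)/41 = 492/41 = 12, a_2 = floor((26 + 15)/12) = 3.
  m_3 = 12*3 - 15 = 21, d_3 = (717 - 21^2)/12 = 276/12 = 23, a_3 = floor((26 + 21)/23) = 2.
  m_4 = 23*2 - 21 = 25, d_4 = (717 - 25^2)/23 = 92/23 = 4, a_4 = floor((26 + 25)/4) = 12.
  m_5 = 4*12 - 25 = 23, d_5 = (717 - 23^2)/4 = 188/4 = 47, a_5 = floor((26 + 23)/47) = 1.
  m_6 = 47*1 - 23 = 24, d_6 = (717 - 24^2)/47 = 141/47 = 3, a_6 = floor((26 + 24)/3) = 16.
  m_7 = 3*16 - 24 = 24, d_7 = (717 - 24^2)/3 = 141/3 = 47, a_7 = floor((26 + 24)/47) = 1.
  m_8 = 47*1 - 24 = 23, d_8 = (717 - 23^2)/47 = 188/47 = 4, a_8 = floor((26 + 23)/4) = 12.
  m_9 = 4*12 - 23 = 25, d_9 = (717 - 25^2)/4 = 92/4 = 23, a_9 = floor((26 + 25)/23) = 2.
  m_10 = 23*2 - 25 = 21, d_10 = (717 - 21^2)/23 = 276/23 = 12, a_10 = floor((26 + 21)/12) = 3.
  m_11 = 12*3 - 21 = 15, d_11 = (717 - 15^2)/12 = 492/12 = 41, a_11 = floor((26 + 15)/41) = 1.
  m_12 = 41*1 - 15 = 26, d_12 = (717 - 26^2)/41 = 41/41 = 1, a_12 = floor((26 + 26)/1) = 52.
  m_13 = 1*52 - 26 = 26, d_13 = (717 - 26^2)/1 = 41/1 = 41: (m_13, d_13) = (m_1, d_1) = (26, 41), so from here the quotients repeat a_1, ..., a_12; the period length is 12.
So sqrt(717) = [26; (1, 3, 2, 12, 1, 16, 1, 12, 2, 3, 1, 52)] with period length k = 12.
k is even, so the fundamental solution of x^2 - 717y^2 = 1 is (p_{k-1}, q_{k-1}) = (p_11, q_11); compute convergents through index 11.
Convergents (p_i = a_i*p_{i-1} + p_{i-2}, q_i = a_i*q_{i-1} + q_{i-2} with p_{-2}=0, p_{-1}=1, q_{-2}=1, q_{-1}=0):
  i=0: a_0=26, p_0 = 26*1 + 0 = 26, q_0 = 26*0 + 1 = 1.
  i=1: a_1=1, p_1 = 1*26 + 1 = 27, q_1 = 1*1 + 0 = 1.
  i=2: a_2=3, p_2 = 3*27 + 26 = 107, q_2 = 3*1 + 1 = 4.
  i=3: a_3=2, p_3 = 2*107 + 27 = 241, q_3 = 2*4 + 1 = 9.
  i=4: a_4=12, p_4 = 12*241 + 107 = 2999, q_4 = 12*9 + 4 = 112.
  i=5: a_5=1, p_5 = 1*2999 + 241 = 3240, q_5 = 1*112 + 9 = 121.
  i=6: a_6=16, p_6 = 16*3240 + 2999 = 54839, q_6 = 16*121 + 112 = 2048.
  i=7: a_7=1, p_7 = 1*54839 + 3240 = 58079, q_7 = 1*2048 + 121 = 2169.
  i=8: a_8=12, p_8 = 12*58079 + 54839 = 751787, q_8 = 12*2169 + 2048 = 28076.
  i=9: a_9=2, p_9 = 2*751787 + 58079 = 1561653, q_9 = 2*28076 + 2169 = 58321.
  i=10: a_10=3, p_10 = 3*1561653 + 751787 = 5436746, q_10 = 3*58321 + 28076 = 203039.
  i=11: a_11=1, p_11 = 1*5436746 + 1561653 = 6998399, q_11 = 1*203039 + 58321 = 261360.
Check: 6998399^2 - 717*261360^2 = 48977588563201 - 48977588563200 = 1, so (x, y) = (6998399, 261360) solves the equation, and by the theorem it is the least positive solution.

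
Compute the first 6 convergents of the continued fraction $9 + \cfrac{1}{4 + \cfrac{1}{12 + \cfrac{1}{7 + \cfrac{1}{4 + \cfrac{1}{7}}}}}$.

9/1, 37/4, 453/49, 3208/347, 13285/1437, 96203/10406

Using the convergent recurrence p_i = a_i*p_{i-1} + p_{i-2}, q_i = a_i*q_{i-1} + q_{i-2} with p_{-2}=0, p_{-1}=1, q_{-2}=1, q_{-1}=0:
  i=0: a_0=9, p_0 = 9*1 + 0 = 9, q_0 = 9*0 + 1 = 1.
  i=1: a_1=4, p_1 = 4*9 + 1 = 37, q_1 = 4*1 + 0 = 4.
  i=2: a_2=12, p_2 = 12*37 + 9 = 453, q_2 = 12*4 + 1 = 49.
  i=3: a_3=7, p_3 = 7*453 + 37 = 3208, q_3 = 7*49 + 4 = 347.
  i=4: a_4=4, p_4 = 4*3208 + 453 = 13285, q_4 = 4*347 + 49 = 1437.
  i=5: a_5=7, p_5 = 7*13285 + 3208 = 96203, q_5 = 7*1437 + 347 = 10406.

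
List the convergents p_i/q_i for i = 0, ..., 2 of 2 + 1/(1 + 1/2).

Using the convergent recurrence p_i = a_i*p_{i-1} + p_{i-2}, q_i = a_i*q_{i-1} + q_{i-2} with p_{-2}=0, p_{-1}=1, q_{-2}=1, q_{-1}=0:
  i=0: a_0=2, p_0 = 2*1 + 0 = 2, q_0 = 2*0 + 1 = 1.
  i=1: a_1=1, p_1 = 1*2 + 1 = 3, q_1 = 1*1 + 0 = 1.
  i=2: a_2=2, p_2 = 2*3 + 2 = 8, q_2 = 2*1 + 1 = 3.

2/1, 3/1, 8/3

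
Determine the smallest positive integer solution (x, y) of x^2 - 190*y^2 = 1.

(x, y) = (52021, 3774)

First expand sqrt(190) as a continued fraction. With x_i = (sqrt(190) + m_i)/d_i and (m_0, d_0) = (0, 1): a_0 = floor(sqrt(190)) = 13, since 13^2 = 169 <= 190 < 196 = 14^2.
Iterate m_{i+1} = d_i*a_i - m_i, d_{i+1} = (190 - m_{i+1}^2)/d_i, a_{i+1} = floor((a_0 + m_{i+1})/d_{i+1}):
  m_1 = 1*13 - 0 = 13, d_1 = (190 - 13^2)/1 = 21/1 = 21, a_1 = floor((13 + 13)/21) = 1.
  m_2 = 21*1 - 13 = 8, d_2 = (190 - 8^2)/21 = 126/21 = 6, a_2 = floor((13 + 8)/6) = 3.
  m_3 = 6*3 - 8 = 10, d_3 = (190 - 10^2)/6 = 90/6 = 15, a_3 = floor((13 + 10)/15) = 1.
  m_4 = 15*1 - 10 = 5, d_4 = (190 - 5^2)/15 = 165/15 = 11, a_4 = floor((13 + 5)/11) = 1.
  m_5 = 11*1 - 5 = 6, d_5 = (190 - 6^2)/11 = 154/11 = 14, a_5 = floor((13 + 6)/14) = 1.
  m_6 = 14*1 - 6 = 8, d_6 = (190 - 8^2)/14 = 126/14 = 9, a_6 = floor((13 + 8)/9) = 2.
  m_7 = 9*2 - 8 = 10, d_7 = (190 - 10^2)/9 = 90/9 = 10, a_7 = floor((13 + 10)/10) = 2.
  m_8 = 10*2 - 10 = 10, d_8 = (190 - 10^2)/10 = 90/10 = 9, a_8 = floor((13 + 10)/9) = 2.
  m_9 = 9*2 - 10 = 8, d_9 = (190 - 8^2)/9 = 126/9 = 14, a_9 = floor((13 + 8)/14) = 1.
  m_10 = 14*1 - 8 = 6, d_10 = (190 - 6^2)/14 = 154/14 = 11, a_10 = floor((13 + 6)/11) = 1.
  m_11 = 11*1 - 6 = 5, d_11 = (190 - 5^2)/11 = 165/11 = 15, a_11 = floor((13 + 5)/15) = 1.
  m_12 = 15*1 - 5 = 10, d_12 = (190 - 10^2)/15 = 90/15 = 6, a_12 = floor((13 + 10)/6) = 3.
  m_13 = 6*3 - 10 = 8, d_13 = (190 - 8^2)/6 = 126/6 = 21, a_13 = floor((13 + 8)/21) = 1.
  m_14 = 21*1 - 8 = 13, d_14 = (190 - 13^2)/21 = 21/21 = 1, a_14 = floor((13 + 13)/1) = 26.
  m_15 = 1*26 - 13 = 13, d_15 = (190 - 13^2)/1 = 21/1 = 21: (m_15, d_15) = (m_1, d_1) = (13, 21), so from here the quotients repeat a_1, ..., a_14; the period length is 14.
So sqrt(190) = [13; (1, 3, 1, 1, 1, 2, 2, 2, 1, 1, 1, 3, 1, 26)] with period length k = 14.
k is even, so the fundamental solution of x^2 - 190y^2 = 1 is (p_{k-1}, q_{k-1}) = (p_13, q_13); compute convergents through index 13.
Convergents (p_i = a_i*p_{i-1} + p_{i-2}, q_i = a_i*q_{i-1} + q_{i-2} with p_{-2}=0, p_{-1}=1, q_{-2}=1, q_{-1}=0):
  i=0: a_0=13, p_0 = 13*1 + 0 = 13, q_0 = 13*0 + 1 = 1.
  i=1: a_1=1, p_1 = 1*13 + 1 = 14, q_1 = 1*1 + 0 = 1.
  i=2: a_2=3, p_2 = 3*14 + 13 = 55, q_2 = 3*1 + 1 = 4.
  i=3: a_3=1, p_3 = 1*55 + 14 = 69, q_3 = 1*4 + 1 = 5.
  i=4: a_4=1, p_4 = 1*69 + 55 = 124, q_4 = 1*5 + 4 = 9.
  i=5: a_5=1, p_5 = 1*124 + 69 = 193, q_5 = 1*9 + 5 = 14.
  i=6: a_6=2, p_6 = 2*193 + 124 = 510, q_6 = 2*14 + 9 = 37.
  i=7: a_7=2, p_7 = 2*510 + 193 = 1213, q_7 = 2*37 + 14 = 88.
  i=8: a_8=2, p_8 = 2*1213 + 510 = 2936, q_8 = 2*88 + 37 = 213.
  i=9: a_9=1, p_9 = 1*2936 + 1213 = 4149, q_9 = 1*213 + 88 = 301.
  i=10: a_10=1, p_10 = 1*4149 + 2936 = 7085, q_10 = 1*301 + 213 = 514.
  i=11: a_11=1, p_11 = 1*7085 + 4149 = 11234, q_11 = 1*514 + 301 = 815.
  i=12: a_12=3, p_12 = 3*11234 + 7085 = 40787, q_12 = 3*815 + 514 = 2959.
  i=13: a_13=1, p_13 = 1*40787 + 11234 = 52021, q_13 = 1*2959 + 815 = 3774.
Check: 52021^2 - 190*3774^2 = 2706184441 - 2706184440 = 1, so (x, y) = (52021, 3774) solves the equation, and by the theorem it is the least positive solution.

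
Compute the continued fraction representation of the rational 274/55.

Run the Euclidean algorithm on 274 and 55; the successive quotients are the partial quotients a_0, a_1, ... (each step inverts the fractional part left over by the previous one):
  274 = 4*55 + 54, so a_0 = 4.
  55 = 1*54 + 1, so a_1 = 1.
  54 = 54*1 + 0, so a_2 = 54.
The remainder reaches 0 after 3 divisions, so the expansion has 3 partial quotients, read off in order.

[4; 1, 54]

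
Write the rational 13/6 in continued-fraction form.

Run the Euclidean algorithm on 13 and 6; the successive quotients are the partial quotients a_0, a_1, ... (each step inverts the fractional part left over by the previous one):
  13 = 2*6 + 1, so a_0 = 2.
  6 = 6*1 + 0, so a_1 = 6.
The remainder reaches 0 after 2 divisions, so the expansion has 2 partial quotients, read off in order.

[2; 6]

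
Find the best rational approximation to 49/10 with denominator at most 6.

Expand x = 49/10 as a continued fraction with the Euclidean algorithm:
  49 = 4*10 + 9, so a_0 = 4.
  10 = 1*9 + 1, so a_1 = 1.
  9 = 9*1 + 0, so a_2 = 9.
so x = [4; 1, 9].
Convergents (p_i = a_i*p_{i-1} + p_{i-2}, q_i = a_i*q_{i-1} + q_{i-2} with p_{-2}=0, p_{-1}=1, q_{-2}=1, q_{-1}=0), until the denominator exceeds 6:
  i=0: a_0=4, p_0 = 4*1 + 0 = 4, q_0 = 4*0 + 1 = 1.
  i=1: a_1=1, p_1 = 1*4 + 1 = 5, q_1 = 1*1 + 0 = 1.
  i=2: a_2=9, p_2 = 9*5 + 4 = 49, q_2 = 9*1 + 1 = 10.
q_2 = 10 > 6, so the last convergent with denominator <= 6 is p_1/q_1 = 5/1.
The closest fraction with denominator <= 6 is either p_1/q_1 or the intermediate fraction (k*p_1 + p_0)/(k*q_1 + q_0) with the largest k >= 1 whose denominator stays <= 6; these approach x as k grows, and every other convergent or intermediate fraction in range is farther away.
Largest k: floor((6 - q_0)/q_1) = floor((6 - 1)/1) = 5.
That gives (5*5 + 4)/(5*1 + 1) = 29/6.
Compare the errors: |x - 5/1| = |49*1 - 5*10|/(10*1) = 1/10, and |x - 29/6| = |49*6 - 29*10|/(10*6) = 4/60.
Cross-multiplying, 4*10 = 40 < 60 = 1*60, so 4/60 is smaller: the intermediate fraction 29/6 is closer to x than 5/1.

29/6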